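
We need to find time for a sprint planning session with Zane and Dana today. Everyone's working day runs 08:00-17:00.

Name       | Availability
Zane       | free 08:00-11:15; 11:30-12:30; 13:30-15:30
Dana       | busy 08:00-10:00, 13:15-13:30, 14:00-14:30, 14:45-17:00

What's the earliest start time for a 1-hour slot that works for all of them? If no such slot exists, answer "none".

10:00

Zane free: 08:00-11:15, 11:30-12:30, 13:30-15:30.
Dana free: 10:00-13:15, 13:30-14:00, 14:30-14:45 (invert busy blocks within the working day).
Zane ∩ Dana: 10:00-11:15, 11:30-12:30, 13:30-14:00, 14:30-14:45.
The first common window of at least 60 minutes is 10:00-11:15, so the earliest start is 10:00.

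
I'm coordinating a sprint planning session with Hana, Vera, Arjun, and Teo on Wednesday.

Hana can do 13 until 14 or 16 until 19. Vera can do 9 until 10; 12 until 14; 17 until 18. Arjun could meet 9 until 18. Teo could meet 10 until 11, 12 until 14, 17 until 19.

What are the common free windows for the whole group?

Hana ∩ Vera: 13:00-14:00, 17:00-18:00.
Hana ∩ Vera ∩ Arjun: 13:00-14:00, 17:00-18:00.
Hana ∩ Vera ∩ Arjun ∩ Teo: 13:00-14:00, 17:00-18:00.

13:00-14:00, 17:00-18:00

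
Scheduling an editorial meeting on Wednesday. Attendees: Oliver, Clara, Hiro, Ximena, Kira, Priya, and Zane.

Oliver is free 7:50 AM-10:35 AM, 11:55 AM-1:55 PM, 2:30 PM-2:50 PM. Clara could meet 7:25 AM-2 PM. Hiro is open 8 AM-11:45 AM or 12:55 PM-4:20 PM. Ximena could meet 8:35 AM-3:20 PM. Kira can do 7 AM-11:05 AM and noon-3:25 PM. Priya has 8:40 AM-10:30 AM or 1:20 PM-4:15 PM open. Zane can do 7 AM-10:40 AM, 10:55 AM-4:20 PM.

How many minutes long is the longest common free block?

Oliver ∩ Clara: 07:50-10:35, 11:55-13:55.
Oliver ∩ Clara ∩ Hiro: 08:00-10:35, 12:55-13:55.
Oliver ∩ Clara ∩ Hiro ∩ Ximena: 08:35-10:35, 12:55-13:55.
Oliver ∩ Clara ∩ Hiro ∩ Ximena ∩ Kira: 08:35-10:35, 12:55-13:55.
Oliver ∩ Clara ∩ Hiro ∩ Ximena ∩ Kira ∩ Priya: 08:40-10:30, 13:20-13:55.
Oliver ∩ Clara ∩ Hiro ∩ Ximena ∩ Kira ∩ Priya ∩ Zane: 08:40-10:30, 13:20-13:55.
So the common availability across everyone is 08:40-10:30, 13:20-13:55.
The longest is 08:40-10:30 at 110 minutes.

110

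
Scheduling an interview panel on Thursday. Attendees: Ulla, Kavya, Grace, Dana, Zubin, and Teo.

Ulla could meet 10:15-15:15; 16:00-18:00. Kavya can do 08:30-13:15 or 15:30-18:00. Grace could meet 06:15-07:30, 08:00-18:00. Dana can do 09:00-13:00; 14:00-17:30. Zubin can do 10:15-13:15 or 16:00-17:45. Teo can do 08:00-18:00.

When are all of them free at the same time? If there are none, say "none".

10:15-13:00, 16:00-17:30

Ulla ∩ Kavya: 10:15-13:15, 16:00-18:00.
Ulla ∩ Kavya ∩ Grace: 10:15-13:15, 16:00-18:00.
Ulla ∩ Kavya ∩ Grace ∩ Dana: 10:15-13:00, 16:00-17:30.
Ulla ∩ Kavya ∩ Grace ∩ Dana ∩ Zubin: 10:15-13:00, 16:00-17:30.
Ulla ∩ Kavya ∩ Grace ∩ Dana ∩ Zubin ∩ Teo: 10:15-13:00, 16:00-17:30.
So the common availability across everyone is 10:15-13:00, 16:00-17:30.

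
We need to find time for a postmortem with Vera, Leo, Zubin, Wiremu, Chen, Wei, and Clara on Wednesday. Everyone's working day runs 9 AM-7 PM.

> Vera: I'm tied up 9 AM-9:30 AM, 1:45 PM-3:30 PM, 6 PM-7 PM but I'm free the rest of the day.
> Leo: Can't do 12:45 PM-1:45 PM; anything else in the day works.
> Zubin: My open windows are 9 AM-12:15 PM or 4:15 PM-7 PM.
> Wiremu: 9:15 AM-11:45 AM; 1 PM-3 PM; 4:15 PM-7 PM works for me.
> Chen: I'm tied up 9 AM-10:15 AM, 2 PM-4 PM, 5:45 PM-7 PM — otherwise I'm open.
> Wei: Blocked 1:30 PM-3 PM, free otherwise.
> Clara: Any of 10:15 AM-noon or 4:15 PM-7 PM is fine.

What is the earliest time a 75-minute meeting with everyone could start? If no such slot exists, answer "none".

10:15

Vera free: 09:30-13:45, 15:30-18:00 (invert busy blocks within the working day).
Leo free: 09:00-12:45, 13:45-19:00 (invert busy blocks within the working day).
Zubin free: 09:00-12:15, 16:15-19:00.
Wiremu free: 09:15-11:45, 13:00-15:00, 16:15-19:00.
Chen free: 10:15-14:00, 16:00-17:45 (invert busy blocks within the working day).
Wei free: 09:00-13:30, 15:00-19:00 (invert busy blocks within the working day).
Clara free: 10:15-12:00, 16:15-19:00.
Vera ∩ Leo: 09:30-12:45, 15:30-18:00.
Vera ∩ Leo ∩ Zubin: 09:30-12:15, 16:15-18:00.
Vera ∩ Leo ∩ Zubin ∩ Wiremu: 09:30-11:45, 16:15-18:00.
Vera ∩ Leo ∩ Zubin ∩ Wiremu ∩ Chen: 10:15-11:45, 16:15-17:45.
Vera ∩ Leo ∩ Zubin ∩ Wiremu ∩ Chen ∩ Wei: 10:15-11:45, 16:15-17:45.
Vera ∩ Leo ∩ Zubin ∩ Wiremu ∩ Chen ∩ Wei ∩ Clara: 10:15-11:45, 16:15-17:45.
Those are the intersection windows.
The first common window of at least 75 minutes is 10:15-11:45, so the earliest start is 10:15.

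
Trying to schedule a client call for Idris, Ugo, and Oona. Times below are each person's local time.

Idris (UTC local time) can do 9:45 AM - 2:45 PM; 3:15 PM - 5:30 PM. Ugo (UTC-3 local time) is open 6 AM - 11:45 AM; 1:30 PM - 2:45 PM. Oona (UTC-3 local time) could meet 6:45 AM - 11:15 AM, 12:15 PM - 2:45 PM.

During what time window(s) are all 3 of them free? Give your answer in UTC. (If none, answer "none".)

09:45-14:15, 16:30-17:30

Idris in UTC: 09:45-14:45, 15:15-17:30.
Ugo in UTC: 09:00-14:45, 16:30-17:45 (add 3h to convert from UTC-3).
Oona in UTC: 09:45-14:15, 15:15-17:45 (add 3h to convert from UTC-3).
Idris ∩ Ugo: 09:45-14:45, 16:30-17:30.
Idris ∩ Ugo ∩ Oona: 09:45-14:15, 16:30-17:30.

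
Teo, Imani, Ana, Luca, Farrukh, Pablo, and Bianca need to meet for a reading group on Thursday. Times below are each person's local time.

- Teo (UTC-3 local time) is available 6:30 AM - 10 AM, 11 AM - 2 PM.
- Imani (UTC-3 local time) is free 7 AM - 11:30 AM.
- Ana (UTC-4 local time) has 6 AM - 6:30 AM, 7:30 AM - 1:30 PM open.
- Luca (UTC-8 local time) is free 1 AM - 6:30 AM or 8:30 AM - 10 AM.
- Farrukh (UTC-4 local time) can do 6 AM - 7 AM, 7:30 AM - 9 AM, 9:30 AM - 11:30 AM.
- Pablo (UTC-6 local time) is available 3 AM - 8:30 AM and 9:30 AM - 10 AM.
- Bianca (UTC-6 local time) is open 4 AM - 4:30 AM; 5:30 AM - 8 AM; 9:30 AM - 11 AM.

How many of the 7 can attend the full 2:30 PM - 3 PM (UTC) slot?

Teo in UTC: 09:30-13:00, 14:00-17:00 (add 3h to convert from UTC-3).
Imani in UTC: 10:00-14:30 (add 3h to convert from UTC-3).
Ana in UTC: 10:00-10:30, 11:30-17:30 (add 4h to convert from UTC-4).
Luca in UTC: 09:00-14:30, 16:30-18:00 (add 8h to convert from UTC-8).
Farrukh in UTC: 10:00-11:00, 11:30-13:00, 13:30-15:30 (add 4h to convert from UTC-4).
Pablo in UTC: 09:00-14:30, 15:30-16:00 (add 6h to convert from UTC-6).
Bianca in UTC: 10:00-10:30, 11:30-14:00, 15:30-17:00 (add 6h to convert from UTC-6).
Teo, Ana, and Farrukh can make the full 14:30-15:00 slot — that's 3.

3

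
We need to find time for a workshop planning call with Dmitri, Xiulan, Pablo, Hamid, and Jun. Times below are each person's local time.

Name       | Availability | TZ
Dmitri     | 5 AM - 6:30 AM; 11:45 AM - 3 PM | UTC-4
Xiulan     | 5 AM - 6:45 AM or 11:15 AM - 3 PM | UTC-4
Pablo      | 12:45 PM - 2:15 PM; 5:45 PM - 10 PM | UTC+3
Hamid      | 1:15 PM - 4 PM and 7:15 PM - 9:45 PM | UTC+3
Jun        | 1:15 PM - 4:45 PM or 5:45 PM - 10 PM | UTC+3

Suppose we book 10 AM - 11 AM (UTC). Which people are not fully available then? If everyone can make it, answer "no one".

Dmitri, Hamid, Jun, Xiulan

Dmitri in UTC: 09:00-10:30, 15:45-19:00 (add 4h to convert from UTC-4).
Xiulan in UTC: 09:00-10:45, 15:15-19:00 (add 4h to convert from UTC-4).
Pablo in UTC: 09:45-11:15, 14:45-19:00 (subtract 3h to convert from UTC+3).
Hamid in UTC: 10:15-13:00, 16:15-18:45 (subtract 3h to convert from UTC+3).
Jun in UTC: 10:15-13:45, 14:45-19:00 (subtract 3h to convert from UTC+3).
Dmitri: not fully free for 10:00-11:00. Xiulan: not fully free for 10:00-11:00. Pablo: free for 10:00-11:00. Hamid: not fully free for 10:00-11:00. Jun: not fully free for 10:00-11:00.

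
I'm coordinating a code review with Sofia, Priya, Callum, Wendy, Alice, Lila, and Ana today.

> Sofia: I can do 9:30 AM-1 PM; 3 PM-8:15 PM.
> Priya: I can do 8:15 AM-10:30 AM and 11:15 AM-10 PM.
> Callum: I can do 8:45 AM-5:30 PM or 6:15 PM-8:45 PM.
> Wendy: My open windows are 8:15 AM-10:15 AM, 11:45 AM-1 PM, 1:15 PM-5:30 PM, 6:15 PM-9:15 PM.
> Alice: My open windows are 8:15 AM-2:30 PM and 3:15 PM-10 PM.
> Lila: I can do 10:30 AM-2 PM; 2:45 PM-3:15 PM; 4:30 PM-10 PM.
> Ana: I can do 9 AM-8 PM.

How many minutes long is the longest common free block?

Sofia ∩ Priya: 09:30-10:30, 11:15-13:00, 15:00-20:15.
Sofia ∩ Priya ∩ Callum: 09:30-10:30, 11:15-13:00, 15:00-17:30, 18:15-20:15.
Sofia ∩ Priya ∩ Callum ∩ Wendy: 09:30-10:15, 11:45-13:00, 15:00-17:30, 18:15-20:15.
Sofia ∩ Priya ∩ Callum ∩ Wendy ∩ Alice: 09:30-10:15, 11:45-13:00, 15:15-17:30, 18:15-20:15.
Sofia ∩ Priya ∩ Callum ∩ Wendy ∩ Alice ∩ Lila: 11:45-13:00, 16:30-17:30, 18:15-20:15.
Sofia ∩ Priya ∩ Callum ∩ Wendy ∩ Alice ∩ Lila ∩ Ana: 11:45-13:00, 16:30-17:30, 18:15-20:00.
The longest is 18:15-20:00 at 105 minutes.

105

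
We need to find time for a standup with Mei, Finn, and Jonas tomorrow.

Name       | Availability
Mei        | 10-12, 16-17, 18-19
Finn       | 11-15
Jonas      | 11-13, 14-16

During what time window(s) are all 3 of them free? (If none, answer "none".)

11:00-12:00

Mei ∩ Finn: 11:00-12:00.
Mei ∩ Finn ∩ Jonas: 11:00-12:00.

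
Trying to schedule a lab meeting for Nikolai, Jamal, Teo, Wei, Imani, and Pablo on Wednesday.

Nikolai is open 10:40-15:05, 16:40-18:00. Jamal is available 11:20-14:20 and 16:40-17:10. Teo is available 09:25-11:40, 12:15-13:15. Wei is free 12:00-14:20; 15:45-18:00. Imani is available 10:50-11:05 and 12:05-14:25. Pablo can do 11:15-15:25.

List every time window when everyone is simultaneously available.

12:15-13:15

Nikolai ∩ Jamal: 11:20-14:20, 16:40-17:10.
Nikolai ∩ Jamal ∩ Teo: 11:20-11:40, 12:15-13:15.
Nikolai ∩ Jamal ∩ Teo ∩ Wei: 12:15-13:15.
Nikolai ∩ Jamal ∩ Teo ∩ Wei ∩ Imani: 12:15-13:15.
Nikolai ∩ Jamal ∩ Teo ∩ Wei ∩ Imani ∩ Pablo: 12:15-13:15.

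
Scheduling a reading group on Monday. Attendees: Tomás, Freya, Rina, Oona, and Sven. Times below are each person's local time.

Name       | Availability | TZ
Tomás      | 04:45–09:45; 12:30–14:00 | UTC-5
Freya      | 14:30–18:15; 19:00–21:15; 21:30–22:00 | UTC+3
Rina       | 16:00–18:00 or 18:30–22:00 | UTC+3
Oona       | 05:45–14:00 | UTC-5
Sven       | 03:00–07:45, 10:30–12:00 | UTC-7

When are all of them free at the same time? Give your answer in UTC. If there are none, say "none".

Tomás in UTC: 09:45-14:45, 17:30-19:00 (add 5h to convert from UTC-5).
Freya in UTC: 11:30-15:15, 16:00-18:15, 18:30-19:00 (subtract 3h to convert from UTC+3).
Rina in UTC: 13:00-15:00, 15:30-19:00 (subtract 3h to convert from UTC+3).
Oona in UTC: 10:45-19:00 (add 5h to convert from UTC-5).
Sven in UTC: 10:00-14:45, 17:30-19:00 (add 7h to convert from UTC-7).
Tomás ∩ Freya: 11:30-14:45, 17:30-18:15, 18:30-19:00.
Tomás ∩ Freya ∩ Rina: 13:00-14:45, 17:30-18:15, 18:30-19:00.
Tomás ∩ Freya ∩ Rina ∩ Oona: 13:00-14:45, 17:30-18:15, 18:30-19:00.
Tomás ∩ Freya ∩ Rina ∩ Oona ∩ Sven: 13:00-14:45, 17:30-18:15, 18:30-19:00.

13:00-14:45, 17:30-18:15, 18:30-19:00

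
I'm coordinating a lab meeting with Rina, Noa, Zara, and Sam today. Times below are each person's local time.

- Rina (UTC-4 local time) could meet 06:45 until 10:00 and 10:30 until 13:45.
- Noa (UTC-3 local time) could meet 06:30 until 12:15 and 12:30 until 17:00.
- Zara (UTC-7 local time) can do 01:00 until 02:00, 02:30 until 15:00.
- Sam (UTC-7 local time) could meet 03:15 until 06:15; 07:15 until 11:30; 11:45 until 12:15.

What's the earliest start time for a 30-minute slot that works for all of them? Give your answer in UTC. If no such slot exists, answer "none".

Rina in UTC: 10:45-14:00, 14:30-17:45 (add 4h to convert from UTC-4).
Noa in UTC: 09:30-15:15, 15:30-20:00 (add 3h to convert from UTC-3).
Zara in UTC: 08:00-09:00, 09:30-22:00 (add 7h to convert from UTC-7).
Sam in UTC: 10:15-13:15, 14:15-18:30, 18:45-19:15 (add 7h to convert from UTC-7).
Rina ∩ Noa: 10:45-14:00, 14:30-15:15, 15:30-17:45.
Rina ∩ Noa ∩ Zara: 10:45-14:00, 14:30-15:15, 15:30-17:45.
Rina ∩ Noa ∩ Zara ∩ Sam: 10:45-13:15, 14:30-15:15, 15:30-17:45.
The first common window of at least 30 minutes is 10:45-13:15, so the earliest start is 10:45.

10:45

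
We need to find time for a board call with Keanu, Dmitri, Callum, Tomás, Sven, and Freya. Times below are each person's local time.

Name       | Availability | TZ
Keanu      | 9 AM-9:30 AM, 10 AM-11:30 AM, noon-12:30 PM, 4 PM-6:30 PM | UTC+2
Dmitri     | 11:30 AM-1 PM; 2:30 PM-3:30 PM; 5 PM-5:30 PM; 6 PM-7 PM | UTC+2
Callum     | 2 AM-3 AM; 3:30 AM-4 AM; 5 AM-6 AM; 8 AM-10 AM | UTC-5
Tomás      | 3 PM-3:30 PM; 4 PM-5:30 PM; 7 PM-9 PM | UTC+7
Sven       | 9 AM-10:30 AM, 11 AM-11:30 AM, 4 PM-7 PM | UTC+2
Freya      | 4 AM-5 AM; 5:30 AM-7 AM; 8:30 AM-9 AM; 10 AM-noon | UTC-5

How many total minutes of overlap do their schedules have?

0

Keanu in UTC: 07:00-07:30, 08:00-09:30, 10:00-10:30, 14:00-16:30 (subtract 2h to convert from UTC+2).
Dmitri in UTC: 09:30-11:00, 12:30-13:30, 15:00-15:30, 16:00-17:00 (subtract 2h to convert from UTC+2).
Callum in UTC: 07:00-08:00, 08:30-09:00, 10:00-11:00, 13:00-15:00 (add 5h to convert from UTC-5).
Tomás in UTC: 08:00-08:30, 09:00-10:30, 12:00-14:00 (subtract 7h to convert from UTC+7).
Sven in UTC: 07:00-08:30, 09:00-09:30, 14:00-17:00 (subtract 2h to convert from UTC+2).
Freya in UTC: 09:00-10:00, 10:30-12:00, 13:30-14:00, 15:00-17:00 (add 5h to convert from UTC-5).
Keanu ∩ Dmitri: 10:00-10:30, 15:00-15:30, 16:00-16:30.
Keanu ∩ Dmitri ∩ Callum: 10:00-10:30.
Keanu ∩ Dmitri ∩ Callum ∩ Tomás: 10:00-10:30.
Keanu ∩ Dmitri ∩ Callum ∩ Tomás ∩ Sven: ∅.
Keanu ∩ Dmitri ∩ Callum ∩ Tomás ∩ Sven ∩ Freya: ∅.
There is no time when everyone is free.
There is no common window, so the total is 0 minutes.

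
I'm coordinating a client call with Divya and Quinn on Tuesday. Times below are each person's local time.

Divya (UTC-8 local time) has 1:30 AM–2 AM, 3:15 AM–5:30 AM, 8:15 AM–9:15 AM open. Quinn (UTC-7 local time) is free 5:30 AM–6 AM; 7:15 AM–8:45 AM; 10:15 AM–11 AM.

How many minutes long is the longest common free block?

Divya in UTC: 09:30-10:00, 11:15-13:30, 16:15-17:15 (add 8h to convert from UTC-8).
Quinn in UTC: 12:30-13:00, 14:15-15:45, 17:15-18:00 (add 7h to convert from UTC-7).
Divya ∩ Quinn: 12:30-13:00.
Those are the intersection windows.
The longest is 12:30-13:00 at 30 minutes.

30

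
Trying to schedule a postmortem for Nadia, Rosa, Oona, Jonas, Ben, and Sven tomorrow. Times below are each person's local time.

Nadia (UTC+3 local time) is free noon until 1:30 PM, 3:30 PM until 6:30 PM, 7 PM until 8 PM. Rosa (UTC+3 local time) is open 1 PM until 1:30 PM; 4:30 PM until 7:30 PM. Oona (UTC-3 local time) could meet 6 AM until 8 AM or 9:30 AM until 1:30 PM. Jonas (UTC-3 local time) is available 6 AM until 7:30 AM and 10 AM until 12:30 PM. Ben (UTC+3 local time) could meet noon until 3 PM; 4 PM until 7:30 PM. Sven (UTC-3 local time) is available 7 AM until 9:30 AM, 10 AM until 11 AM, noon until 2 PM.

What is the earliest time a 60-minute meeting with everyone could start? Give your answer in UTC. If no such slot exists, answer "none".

Nadia in UTC: 09:00-10:30, 12:30-15:30, 16:00-17:00 (subtract 3h to convert from UTC+3).
Rosa in UTC: 10:00-10:30, 13:30-16:30 (subtract 3h to convert from UTC+3).
Oona in UTC: 09:00-11:00, 12:30-16:30 (add 3h to convert from UTC-3).
Jonas in UTC: 09:00-10:30, 13:00-15:30 (add 3h to convert from UTC-3).
Ben in UTC: 09:00-12:00, 13:00-16:30 (subtract 3h to convert from UTC+3).
Sven in UTC: 10:00-12:30, 13:00-14:00, 15:00-17:00 (add 3h to convert from UTC-3).
Nadia ∩ Rosa: 10:00-10:30, 13:30-15:30, 16:00-16:30.
Nadia ∩ Rosa ∩ Oona: 10:00-10:30, 13:30-15:30, 16:00-16:30.
Nadia ∩ Rosa ∩ Oona ∩ Jonas: 10:00-10:30, 13:30-15:30.
Nadia ∩ Rosa ∩ Oona ∩ Jonas ∩ Ben: 10:00-10:30, 13:30-15:30.
Nadia ∩ Rosa ∩ Oona ∩ Jonas ∩ Ben ∩ Sven: 10:00-10:30, 13:30-14:00, 15:00-15:30.
No common window is at least 60 minutes long.

none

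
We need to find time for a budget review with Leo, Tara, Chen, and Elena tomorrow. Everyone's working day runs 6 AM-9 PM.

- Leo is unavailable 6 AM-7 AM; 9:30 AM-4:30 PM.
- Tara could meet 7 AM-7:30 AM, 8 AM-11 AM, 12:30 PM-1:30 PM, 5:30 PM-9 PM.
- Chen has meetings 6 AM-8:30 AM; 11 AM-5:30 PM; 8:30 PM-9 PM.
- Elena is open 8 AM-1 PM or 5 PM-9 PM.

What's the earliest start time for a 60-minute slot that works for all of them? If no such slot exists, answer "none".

Leo free: 07:00-09:30, 16:30-21:00 (invert busy blocks within the working day).
Tara free: 07:00-07:30, 08:00-11:00, 12:30-13:30, 17:30-21:00.
Chen free: 08:30-11:00, 17:30-20:30 (invert busy blocks within the working day).
Elena free: 08:00-13:00, 17:00-21:00.
Leo ∩ Tara: 07:00-07:30, 08:00-09:30, 17:30-21:00.
Leo ∩ Tara ∩ Chen: 08:30-09:30, 17:30-20:30.
Leo ∩ Tara ∩ Chen ∩ Elena: 08:30-09:30, 17:30-20:30.
So the common availability across everyone is 08:30-09:30, 17:30-20:30.
The first common window of at least 60 minutes is 08:30-09:30, so the earliest start is 08:30.

08:30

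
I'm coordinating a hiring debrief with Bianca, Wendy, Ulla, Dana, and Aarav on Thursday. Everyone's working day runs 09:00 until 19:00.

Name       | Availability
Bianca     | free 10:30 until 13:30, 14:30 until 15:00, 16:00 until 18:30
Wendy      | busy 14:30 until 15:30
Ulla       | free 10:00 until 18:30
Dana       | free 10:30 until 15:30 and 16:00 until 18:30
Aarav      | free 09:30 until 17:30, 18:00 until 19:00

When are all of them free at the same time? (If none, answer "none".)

Bianca free: 10:30-13:30, 14:30-15:00, 16:00-18:30.
Wendy free: 09:00-14:30, 15:30-19:00 (invert busy blocks within the working day).
Ulla free: 10:00-18:30.
Dana free: 10:30-15:30, 16:00-18:30.
Aarav free: 09:30-17:30, 18:00-19:00.
Bianca ∩ Wendy: 10:30-13:30, 16:00-18:30.
Bianca ∩ Wendy ∩ Ulla: 10:30-13:30, 16:00-18:30.
Bianca ∩ Wendy ∩ Ulla ∩ Dana: 10:30-13:30, 16:00-18:30.
Bianca ∩ Wendy ∩ Ulla ∩ Dana ∩ Aarav: 10:30-13:30, 16:00-17:30, 18:00-18:30.

10:30-13:30, 16:00-17:30, 18:00-18:30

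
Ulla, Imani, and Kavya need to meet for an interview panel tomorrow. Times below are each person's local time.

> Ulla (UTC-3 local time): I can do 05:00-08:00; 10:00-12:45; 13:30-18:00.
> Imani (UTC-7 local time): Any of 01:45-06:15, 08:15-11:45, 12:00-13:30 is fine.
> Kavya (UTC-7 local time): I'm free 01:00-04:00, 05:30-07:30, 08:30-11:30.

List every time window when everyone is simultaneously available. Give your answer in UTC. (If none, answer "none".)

08:45-11:00, 13:00-13:15, 15:30-15:45, 16:30-18:30

Ulla in UTC: 08:00-11:00, 13:00-15:45, 16:30-21:00 (add 3h to convert from UTC-3).
Imani in UTC: 08:45-13:15, 15:15-18:45, 19:00-20:30 (add 7h to convert from UTC-7).
Kavya in UTC: 08:00-11:00, 12:30-14:30, 15:30-18:30 (add 7h to convert from UTC-7).
Ulla ∩ Imani: 08:45-11:00, 13:00-13:15, 15:15-15:45, 16:30-18:45, 19:00-20:30.
Ulla ∩ Imani ∩ Kavya: 08:45-11:00, 13:00-13:15, 15:30-15:45, 16:30-18:30.
So the common availability across everyone is 08:45-11:00, 13:00-13:15, 15:30-15:45, 16:30-18:30.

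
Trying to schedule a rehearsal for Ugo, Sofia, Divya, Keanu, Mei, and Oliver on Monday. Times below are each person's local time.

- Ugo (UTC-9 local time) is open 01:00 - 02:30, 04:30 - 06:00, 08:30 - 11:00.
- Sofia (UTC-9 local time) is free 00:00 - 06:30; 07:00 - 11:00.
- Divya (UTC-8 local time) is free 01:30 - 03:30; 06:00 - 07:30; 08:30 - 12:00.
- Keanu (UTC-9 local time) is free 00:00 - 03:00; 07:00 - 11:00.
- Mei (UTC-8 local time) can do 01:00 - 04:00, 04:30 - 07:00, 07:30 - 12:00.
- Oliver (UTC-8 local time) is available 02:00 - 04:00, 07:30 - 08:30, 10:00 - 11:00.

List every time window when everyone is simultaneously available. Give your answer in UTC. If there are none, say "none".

Ugo in UTC: 10:00-11:30, 13:30-15:00, 17:30-20:00 (add 9h to convert from UTC-9).
Sofia in UTC: 09:00-15:30, 16:00-20:00 (add 9h to convert from UTC-9).
Divya in UTC: 09:30-11:30, 14:00-15:30, 16:30-20:00 (add 8h to convert from UTC-8).
Keanu in UTC: 09:00-12:00, 16:00-20:00 (add 9h to convert from UTC-9).
Mei in UTC: 09:00-12:00, 12:30-15:00, 15:30-20:00 (add 8h to convert from UTC-8).
Oliver in UTC: 10:00-12:00, 15:30-16:30, 18:00-19:00 (add 8h to convert from UTC-8).
Ugo ∩ Sofia: 10:00-11:30, 13:30-15:00, 17:30-20:00.
Ugo ∩ Sofia ∩ Divya: 10:00-11:30, 14:00-15:00, 17:30-20:00.
Ugo ∩ Sofia ∩ Divya ∩ Keanu: 10:00-11:30, 17:30-20:00.
Ugo ∩ Sofia ∩ Divya ∩ Keanu ∩ Mei: 10:00-11:30, 17:30-20:00.
Ugo ∩ Sofia ∩ Divya ∩ Keanu ∩ Mei ∩ Oliver: 10:00-11:30, 18:00-19:00.

10:00-11:30, 18:00-19:00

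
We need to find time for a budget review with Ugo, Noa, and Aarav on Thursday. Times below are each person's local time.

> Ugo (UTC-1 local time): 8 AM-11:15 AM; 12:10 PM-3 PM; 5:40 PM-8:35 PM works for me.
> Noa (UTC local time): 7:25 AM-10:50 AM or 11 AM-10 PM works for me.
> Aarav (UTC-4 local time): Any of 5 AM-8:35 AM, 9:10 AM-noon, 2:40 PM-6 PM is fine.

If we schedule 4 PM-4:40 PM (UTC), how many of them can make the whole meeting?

Ugo in UTC: 09:00-12:15, 13:10-16:00, 18:40-21:35 (add 1h to convert from UTC-1).
Noa in UTC: 07:25-10:50, 11:00-22:00.
Aarav in UTC: 09:00-12:35, 13:10-16:00, 18:40-22:00 (add 4h to convert from UTC-4).
Noa can make the full 16:00-16:40 slot — that's 1.

1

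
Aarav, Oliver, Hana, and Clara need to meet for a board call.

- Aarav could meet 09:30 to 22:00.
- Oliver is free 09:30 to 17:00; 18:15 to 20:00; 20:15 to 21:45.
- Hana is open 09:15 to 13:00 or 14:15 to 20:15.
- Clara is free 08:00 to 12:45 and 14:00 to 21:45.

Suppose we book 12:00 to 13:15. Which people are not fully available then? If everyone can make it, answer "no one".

Aarav: free for 12:00-13:15. Oliver: free for 12:00-13:15. Hana: not fully free for 12:00-13:15. Clara: not fully free for 12:00-13:15.

Clara, Hana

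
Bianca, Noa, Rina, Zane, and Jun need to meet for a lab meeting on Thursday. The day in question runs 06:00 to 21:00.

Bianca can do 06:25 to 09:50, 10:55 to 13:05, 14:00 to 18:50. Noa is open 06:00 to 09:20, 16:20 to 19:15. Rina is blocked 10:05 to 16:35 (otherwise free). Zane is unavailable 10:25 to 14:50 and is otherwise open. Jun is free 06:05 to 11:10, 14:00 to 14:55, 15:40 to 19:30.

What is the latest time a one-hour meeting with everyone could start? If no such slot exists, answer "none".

17:50

Bianca free: 06:25-09:50, 10:55-13:05, 14:00-18:50.
Noa free: 06:00-09:20, 16:20-19:15.
Rina free: 06:00-10:05, 16:35-21:00 (invert busy blocks within the working day).
Zane free: 06:00-10:25, 14:50-21:00 (invert busy blocks within the working day).
Jun free: 06:05-11:10, 14:00-14:55, 15:40-19:30.
Bianca ∩ Noa: 06:25-09:20, 16:20-18:50.
Bianca ∩ Noa ∩ Rina: 06:25-09:20, 16:35-18:50.
Bianca ∩ Noa ∩ Rina ∩ Zane: 06:25-09:20, 16:35-18:50.
Bianca ∩ Noa ∩ Rina ∩ Zane ∩ Jun: 06:25-09:20, 16:35-18:50.
So the common availability across everyone is 06:25-09:20, 16:35-18:50.
The last common window of at least 60 minutes is 16:35-18:50; a 60-minute meeting can start as late as 17:50 and still end by 18:50.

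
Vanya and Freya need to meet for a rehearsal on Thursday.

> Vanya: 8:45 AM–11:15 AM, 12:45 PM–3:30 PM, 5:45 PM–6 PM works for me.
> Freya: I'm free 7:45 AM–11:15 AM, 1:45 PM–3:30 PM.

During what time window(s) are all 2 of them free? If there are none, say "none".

08:45-11:15, 13:45-15:30

Vanya ∩ Freya: 08:45-11:15, 13:45-15:30.
So the common availability across everyone is 08:45-11:15, 13:45-15:30.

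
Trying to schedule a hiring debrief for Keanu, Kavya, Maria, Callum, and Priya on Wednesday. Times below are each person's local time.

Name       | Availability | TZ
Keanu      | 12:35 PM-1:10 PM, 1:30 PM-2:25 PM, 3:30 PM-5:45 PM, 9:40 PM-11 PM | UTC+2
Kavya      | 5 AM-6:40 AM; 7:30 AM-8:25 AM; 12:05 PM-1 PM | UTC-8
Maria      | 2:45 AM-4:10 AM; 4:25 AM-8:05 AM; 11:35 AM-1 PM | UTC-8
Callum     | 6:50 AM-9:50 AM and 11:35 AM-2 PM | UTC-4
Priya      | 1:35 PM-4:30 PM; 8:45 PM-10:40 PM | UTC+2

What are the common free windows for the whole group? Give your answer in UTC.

13:30-13:50

Keanu in UTC: 10:35-11:10, 11:30-12:25, 13:30-15:45, 19:40-21:00 (subtract 2h to convert from UTC+2).
Kavya in UTC: 13:00-14:40, 15:30-16:25, 20:05-21:00 (add 8h to convert from UTC-8).
Maria in UTC: 10:45-12:10, 12:25-16:05, 19:35-21:00 (add 8h to convert from UTC-8).
Callum in UTC: 10:50-13:50, 15:35-18:00 (add 4h to convert from UTC-4).
Priya in UTC: 11:35-14:30, 18:45-20:40 (subtract 2h to convert from UTC+2).
Keanu ∩ Kavya: 13:30-14:40, 15:30-15:45, 20:05-21:00.
Keanu ∩ Kavya ∩ Maria: 13:30-14:40, 15:30-15:45, 20:05-21:00.
Keanu ∩ Kavya ∩ Maria ∩ Callum: 13:30-13:50, 15:35-15:45.
Keanu ∩ Kavya ∩ Maria ∩ Callum ∩ Priya: 13:30-13:50.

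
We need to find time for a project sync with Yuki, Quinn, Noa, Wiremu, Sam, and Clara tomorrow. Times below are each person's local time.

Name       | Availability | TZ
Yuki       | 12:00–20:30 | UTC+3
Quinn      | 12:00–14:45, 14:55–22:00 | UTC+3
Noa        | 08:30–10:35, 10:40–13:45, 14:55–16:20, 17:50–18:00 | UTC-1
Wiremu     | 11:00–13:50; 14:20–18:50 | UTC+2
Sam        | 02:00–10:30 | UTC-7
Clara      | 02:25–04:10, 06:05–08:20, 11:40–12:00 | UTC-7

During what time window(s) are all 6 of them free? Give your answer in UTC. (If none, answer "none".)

Yuki in UTC: 09:00-17:30 (subtract 3h to convert from UTC+3).
Quinn in UTC: 09:00-11:45, 11:55-19:00 (subtract 3h to convert from UTC+3).
Noa in UTC: 09:30-11:35, 11:40-14:45, 15:55-17:20, 18:50-19:00 (add 1h to convert from UTC-1).
Wiremu in UTC: 09:00-11:50, 12:20-16:50 (subtract 2h to convert from UTC+2).
Sam in UTC: 09:00-17:30 (add 7h to convert from UTC-7).
Clara in UTC: 09:25-11:10, 13:05-15:20, 18:40-19:00 (add 7h to convert from UTC-7).
Yuki ∩ Quinn: 09:00-11:45, 11:55-17:30.
Yuki ∩ Quinn ∩ Noa: 09:30-11:35, 11:40-11:45, 11:55-14:45, 15:55-17:20.
Yuki ∩ Quinn ∩ Noa ∩ Wiremu: 09:30-11:35, 11:40-11:45, 12:20-14:45, 15:55-16:50.
Yuki ∩ Quinn ∩ Noa ∩ Wiremu ∩ Sam: 09:30-11:35, 11:40-11:45, 12:20-14:45, 15:55-16:50.
Yuki ∩ Quinn ∩ Noa ∩ Wiremu ∩ Sam ∩ Clara: 09:30-11:10, 13:05-14:45.
Those are the intersection windows.

09:30-11:10, 13:05-14:45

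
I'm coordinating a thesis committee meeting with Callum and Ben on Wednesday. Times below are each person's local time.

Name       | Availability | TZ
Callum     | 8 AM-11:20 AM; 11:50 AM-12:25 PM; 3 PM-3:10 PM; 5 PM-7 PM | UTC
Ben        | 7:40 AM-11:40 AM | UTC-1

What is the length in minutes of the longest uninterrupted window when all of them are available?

160

Callum in UTC: 08:00-11:20, 11:50-12:25, 15:00-15:10, 17:00-19:00.
Ben in UTC: 08:40-12:40 (add 1h to convert from UTC-1).
Callum ∩ Ben: 08:40-11:20, 11:50-12:25.
The longest is 08:40-11:20 at 160 minutes.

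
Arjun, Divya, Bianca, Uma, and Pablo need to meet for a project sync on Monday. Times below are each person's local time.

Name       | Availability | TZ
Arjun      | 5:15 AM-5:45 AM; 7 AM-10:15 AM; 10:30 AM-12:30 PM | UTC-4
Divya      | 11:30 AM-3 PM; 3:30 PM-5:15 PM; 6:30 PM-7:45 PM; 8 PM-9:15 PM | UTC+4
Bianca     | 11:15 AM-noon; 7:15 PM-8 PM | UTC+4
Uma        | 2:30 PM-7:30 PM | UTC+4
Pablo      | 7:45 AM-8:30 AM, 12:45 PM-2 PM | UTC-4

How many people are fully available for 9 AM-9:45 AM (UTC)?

Arjun in UTC: 09:15-09:45, 11:00-14:15, 14:30-16:30 (add 4h to convert from UTC-4).
Divya in UTC: 07:30-11:00, 11:30-13:15, 14:30-15:45, 16:00-17:15 (subtract 4h to convert from UTC+4).
Bianca in UTC: 07:15-08:00, 15:15-16:00 (subtract 4h to convert from UTC+4).
Uma in UTC: 10:30-15:30 (subtract 4h to convert from UTC+4).
Pablo in UTC: 11:45-12:30, 16:45-18:00 (add 4h to convert from UTC-4).
Divya can make the full 09:00-09:45 slot — that's 1.

1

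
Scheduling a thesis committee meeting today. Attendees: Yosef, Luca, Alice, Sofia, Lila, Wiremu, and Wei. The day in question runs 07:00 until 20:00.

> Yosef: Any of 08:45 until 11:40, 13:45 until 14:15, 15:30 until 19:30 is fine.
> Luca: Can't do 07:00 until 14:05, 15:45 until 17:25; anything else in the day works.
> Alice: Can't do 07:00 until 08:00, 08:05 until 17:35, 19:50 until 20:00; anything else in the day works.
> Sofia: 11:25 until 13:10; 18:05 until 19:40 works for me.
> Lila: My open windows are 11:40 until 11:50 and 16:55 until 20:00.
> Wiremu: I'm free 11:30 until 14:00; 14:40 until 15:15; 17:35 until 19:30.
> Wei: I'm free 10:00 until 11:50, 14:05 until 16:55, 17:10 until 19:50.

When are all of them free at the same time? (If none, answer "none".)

18:05-19:30

Yosef free: 08:45-11:40, 13:45-14:15, 15:30-19:30.
Luca free: 14:05-15:45, 17:25-20:00 (invert busy blocks within the working day).
Alice free: 08:00-08:05, 17:35-19:50 (invert busy blocks within the working day).
Sofia free: 11:25-13:10, 18:05-19:40.
Lila free: 11:40-11:50, 16:55-20:00.
Wiremu free: 11:30-14:00, 14:40-15:15, 17:35-19:30.
Wei free: 10:00-11:50, 14:05-16:55, 17:10-19:50.
Yosef ∩ Luca: 14:05-14:15, 15:30-15:45, 17:25-19:30.
Yosef ∩ Luca ∩ Alice: 17:35-19:30.
Yosef ∩ Luca ∩ Alice ∩ Sofia: 18:05-19:30.
Yosef ∩ Luca ∩ Alice ∩ Sofia ∩ Lila: 18:05-19:30.
Yosef ∩ Luca ∩ Alice ∩ Sofia ∩ Lila ∩ Wiremu: 18:05-19:30.
Yosef ∩ Luca ∩ Alice ∩ Sofia ∩ Lila ∩ Wiremu ∩ Wei: 18:05-19:30.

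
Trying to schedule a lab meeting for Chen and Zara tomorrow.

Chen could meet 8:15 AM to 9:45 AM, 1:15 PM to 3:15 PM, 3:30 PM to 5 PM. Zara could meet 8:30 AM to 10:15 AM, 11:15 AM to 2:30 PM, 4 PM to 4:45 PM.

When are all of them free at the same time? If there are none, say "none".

08:30-09:45, 13:15-14:30, 16:00-16:45

Chen ∩ Zara: 08:30-09:45, 13:15-14:30, 16:00-16:45.
So the common availability across everyone is 08:30-09:45, 13:15-14:30, 16:00-16:45.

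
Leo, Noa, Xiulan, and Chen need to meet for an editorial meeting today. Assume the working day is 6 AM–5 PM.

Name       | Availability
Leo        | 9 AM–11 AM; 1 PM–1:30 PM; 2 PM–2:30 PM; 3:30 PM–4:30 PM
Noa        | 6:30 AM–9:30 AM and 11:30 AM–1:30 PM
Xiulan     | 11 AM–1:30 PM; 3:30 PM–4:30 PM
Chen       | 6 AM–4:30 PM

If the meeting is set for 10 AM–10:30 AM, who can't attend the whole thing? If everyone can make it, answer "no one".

Noa, Xiulan

Leo: free for 10:00-10:30. Noa: not fully free for 10:00-10:30. Xiulan: not fully free for 10:00-10:30. Chen: free for 10:00-10:30.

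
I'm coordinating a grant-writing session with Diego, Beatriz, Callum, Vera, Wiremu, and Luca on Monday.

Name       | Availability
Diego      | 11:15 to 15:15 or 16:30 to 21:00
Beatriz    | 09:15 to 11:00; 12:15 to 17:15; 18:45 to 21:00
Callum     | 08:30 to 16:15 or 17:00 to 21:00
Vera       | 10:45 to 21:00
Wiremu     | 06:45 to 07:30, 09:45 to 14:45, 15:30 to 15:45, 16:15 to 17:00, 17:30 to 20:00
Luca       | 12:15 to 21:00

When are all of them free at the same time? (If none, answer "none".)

Diego ∩ Beatriz: 12:15-15:15, 16:30-17:15, 18:45-21:00.
Diego ∩ Beatriz ∩ Callum: 12:15-15:15, 17:00-17:15, 18:45-21:00.
Diego ∩ Beatriz ∩ Callum ∩ Vera: 12:15-15:15, 17:00-17:15, 18:45-21:00.
Diego ∩ Beatriz ∩ Callum ∩ Vera ∩ Wiremu: 12:15-14:45, 18:45-20:00.
Diego ∩ Beatriz ∩ Callum ∩ Vera ∩ Wiremu ∩ Luca: 12:15-14:45, 18:45-20:00.
So the common availability across everyone is 12:15-14:45, 18:45-20:00.

12:15-14:45, 18:45-20:00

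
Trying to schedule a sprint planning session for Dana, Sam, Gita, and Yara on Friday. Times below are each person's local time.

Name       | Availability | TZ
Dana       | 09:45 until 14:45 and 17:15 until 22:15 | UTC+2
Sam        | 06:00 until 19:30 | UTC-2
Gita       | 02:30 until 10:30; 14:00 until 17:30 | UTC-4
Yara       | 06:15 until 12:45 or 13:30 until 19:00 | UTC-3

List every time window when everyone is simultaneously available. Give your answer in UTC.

09:15-12:45, 18:00-20:15

Dana in UTC: 07:45-12:45, 15:15-20:15 (subtract 2h to convert from UTC+2).
Sam in UTC: 08:00-21:30 (add 2h to convert from UTC-2).
Gita in UTC: 06:30-14:30, 18:00-21:30 (add 4h to convert from UTC-4).
Yara in UTC: 09:15-15:45, 16:30-22:00 (add 3h to convert from UTC-3).
Dana ∩ Sam: 08:00-12:45, 15:15-20:15.
Dana ∩ Sam ∩ Gita: 08:00-12:45, 18:00-20:15.
Dana ∩ Sam ∩ Gita ∩ Yara: 09:15-12:45, 18:00-20:15.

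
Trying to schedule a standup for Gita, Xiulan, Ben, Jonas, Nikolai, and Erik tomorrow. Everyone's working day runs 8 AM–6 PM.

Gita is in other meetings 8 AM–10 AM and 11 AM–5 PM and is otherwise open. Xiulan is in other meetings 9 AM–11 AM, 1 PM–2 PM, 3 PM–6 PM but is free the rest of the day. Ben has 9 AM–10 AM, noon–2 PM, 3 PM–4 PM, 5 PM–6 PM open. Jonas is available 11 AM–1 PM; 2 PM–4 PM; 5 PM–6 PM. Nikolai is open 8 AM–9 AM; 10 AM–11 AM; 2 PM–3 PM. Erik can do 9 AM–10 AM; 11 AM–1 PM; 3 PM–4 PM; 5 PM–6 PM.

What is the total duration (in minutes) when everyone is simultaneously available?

0

Gita free: 10:00-11:00, 17:00-18:00 (invert busy blocks within the working day).
Xiulan free: 08:00-09:00, 11:00-13:00, 14:00-15:00 (invert busy blocks within the working day).
Ben free: 09:00-10:00, 12:00-14:00, 15:00-16:00, 17:00-18:00.
Jonas free: 11:00-13:00, 14:00-16:00, 17:00-18:00.
Nikolai free: 08:00-09:00, 10:00-11:00, 14:00-15:00.
Erik free: 09:00-10:00, 11:00-13:00, 15:00-16:00, 17:00-18:00.
Gita ∩ Xiulan: ∅.
Gita ∩ Xiulan ∩ Ben: ∅.
Gita ∩ Xiulan ∩ Ben ∩ Jonas: ∅.
Gita ∩ Xiulan ∩ Ben ∩ Jonas ∩ Nikolai: ∅.
Gita ∩ Xiulan ∩ Ben ∩ Jonas ∩ Nikolai ∩ Erik: ∅.
There is no time when everyone is free.
There is no common window, so the total is 0 minutes.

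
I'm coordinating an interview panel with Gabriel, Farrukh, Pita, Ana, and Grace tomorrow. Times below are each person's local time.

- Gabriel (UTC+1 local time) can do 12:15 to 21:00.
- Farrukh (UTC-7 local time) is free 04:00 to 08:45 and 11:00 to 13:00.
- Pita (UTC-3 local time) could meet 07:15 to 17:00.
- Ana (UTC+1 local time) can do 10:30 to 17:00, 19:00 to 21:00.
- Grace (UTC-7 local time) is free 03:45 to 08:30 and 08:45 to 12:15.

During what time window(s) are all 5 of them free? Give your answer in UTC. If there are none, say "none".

11:15-15:30, 18:00-19:15

Gabriel in UTC: 11:15-20:00 (subtract 1h to convert from UTC+1).
Farrukh in UTC: 11:00-15:45, 18:00-20:00 (add 7h to convert from UTC-7).
Pita in UTC: 10:15-20:00 (add 3h to convert from UTC-3).
Ana in UTC: 09:30-16:00, 18:00-20:00 (subtract 1h to convert from UTC+1).
Grace in UTC: 10:45-15:30, 15:45-19:15 (add 7h to convert from UTC-7).
Gabriel ∩ Farrukh: 11:15-15:45, 18:00-20:00.
Gabriel ∩ Farrukh ∩ Pita: 11:15-15:45, 18:00-20:00.
Gabriel ∩ Farrukh ∩ Pita ∩ Ana: 11:15-15:45, 18:00-20:00.
Gabriel ∩ Farrukh ∩ Pita ∩ Ana ∩ Grace: 11:15-15:30, 18:00-19:15.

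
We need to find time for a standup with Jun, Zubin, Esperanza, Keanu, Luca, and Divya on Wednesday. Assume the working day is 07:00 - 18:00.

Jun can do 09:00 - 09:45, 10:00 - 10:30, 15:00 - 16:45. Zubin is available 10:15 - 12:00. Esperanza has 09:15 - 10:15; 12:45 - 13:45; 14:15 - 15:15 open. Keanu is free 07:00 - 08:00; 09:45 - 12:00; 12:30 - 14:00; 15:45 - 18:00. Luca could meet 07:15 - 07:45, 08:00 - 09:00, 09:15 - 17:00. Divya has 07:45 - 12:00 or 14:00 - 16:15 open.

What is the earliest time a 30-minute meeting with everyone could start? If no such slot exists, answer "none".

Jun ∩ Zubin: 10:15-10:30.
Jun ∩ Zubin ∩ Esperanza: ∅.
Jun ∩ Zubin ∩ Esperanza ∩ Keanu: ∅.
Jun ∩ Zubin ∩ Esperanza ∩ Keanu ∩ Luca: ∅.
Jun ∩ Zubin ∩ Esperanza ∩ Keanu ∩ Luca ∩ Divya: ∅.
There is no time when everyone is free.
No common window is at least 30 minutes long.

none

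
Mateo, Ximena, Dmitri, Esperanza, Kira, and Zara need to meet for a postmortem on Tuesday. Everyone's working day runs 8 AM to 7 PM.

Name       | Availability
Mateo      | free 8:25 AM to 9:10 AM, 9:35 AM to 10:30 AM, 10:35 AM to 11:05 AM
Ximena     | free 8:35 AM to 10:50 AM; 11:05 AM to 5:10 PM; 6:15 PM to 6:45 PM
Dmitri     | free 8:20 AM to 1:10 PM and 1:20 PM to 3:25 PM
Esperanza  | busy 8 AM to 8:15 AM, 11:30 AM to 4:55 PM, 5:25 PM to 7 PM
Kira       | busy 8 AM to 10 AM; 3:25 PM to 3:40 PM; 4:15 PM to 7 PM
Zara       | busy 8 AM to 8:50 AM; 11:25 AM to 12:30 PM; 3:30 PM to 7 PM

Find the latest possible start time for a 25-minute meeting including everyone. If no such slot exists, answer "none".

10:05

Mateo free: 08:25-09:10, 09:35-10:30, 10:35-11:05.
Ximena free: 08:35-10:50, 11:05-17:10, 18:15-18:45.
Dmitri free: 08:20-13:10, 13:20-15:25.
Esperanza free: 08:15-11:30, 16:55-17:25 (invert busy blocks within the working day).
Kira free: 10:00-15:25, 15:40-16:15 (invert busy blocks within the working day).
Zara free: 08:50-11:25, 12:30-15:30 (invert busy blocks within the working day).
Mateo ∩ Ximena: 08:35-09:10, 09:35-10:30, 10:35-10:50.
Mateo ∩ Ximena ∩ Dmitri: 08:35-09:10, 09:35-10:30, 10:35-10:50.
Mateo ∩ Ximena ∩ Dmitri ∩ Esperanza: 08:35-09:10, 09:35-10:30, 10:35-10:50.
Mateo ∩ Ximena ∩ Dmitri ∩ Esperanza ∩ Kira: 10:00-10:30, 10:35-10:50.
Mateo ∩ Ximena ∩ Dmitri ∩ Esperanza ∩ Kira ∩ Zara: 10:00-10:30, 10:35-10:50.
The last common window of at least 25 minutes is 10:00-10:30; a 25-minute meeting can start as late as 10:05 and still end by 10:30.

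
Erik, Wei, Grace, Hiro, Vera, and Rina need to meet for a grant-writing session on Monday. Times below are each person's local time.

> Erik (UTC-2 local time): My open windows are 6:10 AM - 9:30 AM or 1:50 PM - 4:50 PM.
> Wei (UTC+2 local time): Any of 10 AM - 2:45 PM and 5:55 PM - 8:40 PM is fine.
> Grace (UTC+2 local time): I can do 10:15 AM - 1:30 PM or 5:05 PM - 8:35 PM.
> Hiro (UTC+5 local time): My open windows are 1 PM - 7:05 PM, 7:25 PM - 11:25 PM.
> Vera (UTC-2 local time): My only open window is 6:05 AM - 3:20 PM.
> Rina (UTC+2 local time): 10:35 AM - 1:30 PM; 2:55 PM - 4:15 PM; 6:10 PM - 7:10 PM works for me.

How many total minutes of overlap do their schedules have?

235

Erik in UTC: 08:10-11:30, 15:50-18:50 (add 2h to convert from UTC-2).
Wei in UTC: 08:00-12:45, 15:55-18:40 (subtract 2h to convert from UTC+2).
Grace in UTC: 08:15-11:30, 15:05-18:35 (subtract 2h to convert from UTC+2).
Hiro in UTC: 08:00-14:05, 14:25-18:25 (subtract 5h to convert from UTC+5).
Vera in UTC: 08:05-17:20 (add 2h to convert from UTC-2).
Rina in UTC: 08:35-11:30, 12:55-14:15, 16:10-17:10 (subtract 2h to convert from UTC+2).
Erik ∩ Wei: 08:10-11:30, 15:55-18:40.
Erik ∩ Wei ∩ Grace: 08:15-11:30, 15:55-18:35.
Erik ∩ Wei ∩ Grace ∩ Hiro: 08:15-11:30, 15:55-18:25.
Erik ∩ Wei ∩ Grace ∩ Hiro ∩ Vera: 08:15-11:30, 15:55-17:20.
Erik ∩ Wei ∩ Grace ∩ Hiro ∩ Vera ∩ Rina: 08:35-11:30, 16:10-17:10.
So the common availability across everyone is 08:35-11:30, 16:10-17:10.
Summing the common windows: 175 + 60 = 235 minutes.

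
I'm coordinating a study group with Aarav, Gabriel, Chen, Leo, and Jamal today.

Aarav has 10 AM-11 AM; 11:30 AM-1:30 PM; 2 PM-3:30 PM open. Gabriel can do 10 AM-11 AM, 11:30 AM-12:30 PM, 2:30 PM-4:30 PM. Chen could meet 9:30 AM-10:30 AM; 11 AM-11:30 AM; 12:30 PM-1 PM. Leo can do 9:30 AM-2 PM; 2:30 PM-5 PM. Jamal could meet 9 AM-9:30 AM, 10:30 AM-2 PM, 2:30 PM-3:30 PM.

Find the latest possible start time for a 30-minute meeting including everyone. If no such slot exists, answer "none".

none

Aarav ∩ Gabriel: 10:00-11:00, 11:30-12:30, 14:30-15:30.
Aarav ∩ Gabriel ∩ Chen: 10:00-10:30.
Aarav ∩ Gabriel ∩ Chen ∩ Leo: 10:00-10:30.
Aarav ∩ Gabriel ∩ Chen ∩ Leo ∩ Jamal: ∅.
There is no time when everyone is free.
No common window is at least 30 minutes long.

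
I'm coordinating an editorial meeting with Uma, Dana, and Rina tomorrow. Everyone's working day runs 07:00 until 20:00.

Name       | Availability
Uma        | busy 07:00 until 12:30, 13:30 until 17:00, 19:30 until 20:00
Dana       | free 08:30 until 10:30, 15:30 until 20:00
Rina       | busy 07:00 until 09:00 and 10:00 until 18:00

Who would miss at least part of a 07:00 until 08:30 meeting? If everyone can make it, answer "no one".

Uma free: 12:30-13:30, 17:00-19:30 (invert busy blocks within the working day).
Dana free: 08:30-10:30, 15:30-20:00.
Rina free: 09:00-10:00, 18:00-20:00 (invert busy blocks within the working day).
Uma: not fully free for 07:00-08:30. Dana: not fully free for 07:00-08:30. Rina: not fully free for 07:00-08:30.

Dana, Rina, Uma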